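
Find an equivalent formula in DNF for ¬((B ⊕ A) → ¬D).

¬((B ⊕ A) → ¬D)
⇔ ¬(¬(B ⊕ A) ∨ ¬D)   — eliminate →
⇔ ¬(¬((B ∧ ¬A) ∨ (¬B ∧ A)) ∨ ¬D)   — expand ⊕
⇔ ¬¬((B ∧ ¬A) ∨ (¬B ∧ A)) ∧ ¬¬D   — De Morgan
⇔ ((B ∧ ¬A) ∨ (¬B ∧ A)) ∧ ¬¬D   — double negation
⇔ ((B ∧ ¬A) ∨ (¬B ∧ A)) ∧ D   — double negation
⇔ (B ∧ ¬A ∧ D) ∨ (¬B ∧ A ∧ D)   — distribute ∧ over ∨

(B ∧ ¬A ∧ D) ∨ (¬B ∧ A ∧ D)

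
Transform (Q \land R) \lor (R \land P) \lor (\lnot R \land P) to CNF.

(Q \lor P) \land (R \lor P)

(Q \land R) \lor (R \land P) \lor (\lnot R \land P)
≡ (Q \lor R \lor \lnot R) \land (Q \lor R \lor P) \land (Q \lor P \lor \lnot R) \land (Q \lor P \lor P) \land (R \lor R \lor \lnot R) \land (R \lor R \lor P) \land (R \lor P \lor \lnot R) \land (R \lor P \lor P)   (distribute \lor over \land)
≡ (Q \lor P) \land (R \lor P)   (simplify)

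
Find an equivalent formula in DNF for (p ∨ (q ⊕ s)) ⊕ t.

(p ∧ ¬t) ∨ (q ∧ ¬s ∧ ¬t) ∨ (¬q ∧ s ∧ ¬t) ∨ (¬p ∧ ¬q ∧ ¬s ∧ t) ∨ (¬p ∧ s ∧ q ∧ t)

(p ∨ (q ⊕ s)) ⊕ t
≡ ((p ∨ (q ⊕ s)) ∧ ¬t) ∨ (¬(p ∨ (q ⊕ s)) ∧ t)   (expand ⊕)
≡ ((p ∨ (q ∧ ¬s) ∨ (¬q ∧ s)) ∧ ¬t) ∨ (¬(p ∨ (q ⊕ s)) ∧ t)   (expand ⊕)
≡ ((p ∨ (q ∧ ¬s) ∨ (¬q ∧ s)) ∧ ¬t) ∨ (¬(p ∨ (q ∧ ¬s) ∨ (¬q ∧ s)) ∧ t)   (expand ⊕)
≡ ((p ∨ (q ∧ ¬s) ∨ (¬q ∧ s)) ∧ ¬t) ∨ (¬p ∧ ¬(q ∧ ¬s) ∧ ¬(¬q ∧ s) ∧ t)   (De Morgan)
≡ ((p ∨ (q ∧ ¬s) ∨ (¬q ∧ s)) ∧ ¬t) ∨ (¬p ∧ (¬q ∨ ¬¬s) ∧ ¬(¬q ∧ s) ∧ t)   (De Morgan)
≡ ((p ∨ (q ∧ ¬s) ∨ (¬q ∧ s)) ∧ ¬t) ∨ (¬p ∧ (¬q ∨ s) ∧ ¬(¬q ∧ s) ∧ t)   (double negation)
≡ ((p ∨ (q ∧ ¬s) ∨ (¬q ∧ s)) ∧ ¬t) ∨ (¬p ∧ (¬q ∨ s) ∧ (¬¬q ∨ ¬s) ∧ t)   (De Morgan)
≡ ((p ∨ (q ∧ ¬s) ∨ (¬q ∧ s)) ∧ ¬t) ∨ (¬p ∧ (¬q ∨ s) ∧ (q ∨ ¬s) ∧ t)   (double negation)
≡ (p ∧ ¬t) ∨ (q ∧ ¬s ∧ ¬t) ∨ (¬q ∧ s ∧ ¬t) ∨ (¬p ∧ ¬q ∧ q ∧ t) ∨ (¬p ∧ ¬q ∧ ¬s ∧ t) ∨ (¬p ∧ s ∧ q ∧ t) ∨ (¬p ∧ s ∧ ¬s ∧ t)   (distribute ∧ over ∨)
≡ (p ∧ ¬t) ∨ (q ∧ ¬s ∧ ¬t) ∨ (¬q ∧ s ∧ ¬t) ∨ (¬p ∧ ¬q ∧ ¬s ∧ t) ∨ (¬p ∧ s ∧ q ∧ t)   (simplify)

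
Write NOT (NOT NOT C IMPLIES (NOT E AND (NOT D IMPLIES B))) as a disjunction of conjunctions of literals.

(C AND E) OR (C AND NOT D AND NOT B)

NOT (NOT NOT C IMPLIES (NOT E AND (NOT D IMPLIES B)))
≡ NOT (NOT NOT NOT C OR (NOT E AND (NOT D IMPLIES B)))   [eliminate IMPLIES]
≡ NOT (NOT NOT NOT C OR (NOT E AND (NOT NOT D OR B)))   [eliminate IMPLIES]
≡ NOT NOT NOT NOT C AND NOT (NOT E AND (NOT NOT D OR B))   [De Morgan]
≡ NOT NOT C AND NOT (NOT E AND (NOT NOT D OR B))   [double negation]
≡ C AND NOT (NOT E AND (NOT NOT D OR B))   [double negation]
≡ C AND (NOT NOT E OR NOT (NOT NOT D OR B))   [De Morgan]
≡ C AND (E OR NOT (NOT NOT D OR B))   [double negation]
≡ C AND (E OR (NOT NOT NOT D AND NOT B))   [De Morgan]
≡ C AND (E OR (NOT D AND NOT B))   [double negation]
≡ (C AND E) OR (C AND NOT D AND NOT B)   [distribute AND over OR]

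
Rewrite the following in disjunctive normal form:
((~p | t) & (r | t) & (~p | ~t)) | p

(~p & r) | (~p & t) | p

((~p | t) & (r | t) & (~p | ~t)) | p
⇔ (~p & r & ~p) | (~p & r & ~t) | (~p & t & ~p) | (~p & t & ~t) | (t & r & ~p) | (t & r & ~t) | (t & t & ~p) | (t & t & ~t) | p   (distribute & over |)
⇔ (~p & r) | (~p & t) | p   (simplify)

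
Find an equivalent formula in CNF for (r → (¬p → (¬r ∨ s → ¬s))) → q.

(r → (¬p → (¬r ∨ s → ¬s))) → q
≡ ¬(r → (¬p → (¬r ∨ s → ¬s))) ∨ q
≡ ¬(¬r ∨ (¬p → (¬r ∨ s → ¬s))) ∨ q
≡ ¬(¬r ∨ ¬¬p ∨ (¬r ∨ s → ¬s)) ∨ q
≡ ¬(¬r ∨ ¬¬p ∨ ¬(¬r ∨ s) ∨ ¬s) ∨ q
≡ ¬¬r ∧ ¬¬¬p ∧ ¬¬(¬r ∨ s) ∧ ¬¬s ∨ q
≡ r ∧ ¬¬¬p ∧ ¬¬(¬r ∨ s) ∧ ¬¬s ∨ q
≡ r ∧ ¬p ∧ ¬¬(¬r ∨ s) ∧ ¬¬s ∨ q
≡ r ∧ ¬p ∧ (¬r ∨ s) ∧ ¬¬s ∨ q
≡ r ∧ ¬p ∧ (¬r ∨ s) ∧ s ∨ q
≡ (r ∨ q) ∧ (¬p ∨ q) ∧ (¬r ∨ s ∨ q) ∧ (s ∨ q)
≡ (r ∨ q) ∧ (¬p ∨ q) ∧ (s ∨ q)

(r ∨ q) ∧ (¬p ∨ q) ∧ (s ∨ q)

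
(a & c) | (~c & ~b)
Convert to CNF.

(a | ~c) & (a | ~b) & (c | ~b)

(a & c) | (~c & ~b)
⇔ (a | ~c) & (a | ~b) & (c | ~c) & (c | ~b)   [distribute | over &]
⇔ (a | ~c) & (a | ~b) & (c | ~b)   [simplify]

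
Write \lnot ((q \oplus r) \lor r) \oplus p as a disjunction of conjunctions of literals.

\lnot ((q \oplus r) \lor r) \oplus p
≡ (\lnot ((q \oplus r) \lor r) \land \lnot p) \lor (\lnot \lnot ((q \oplus r) \lor r) \land p)
≡ (\lnot ((q \land \lnot r) \lor (\lnot q \land r) \lor r) \land \lnot p) \lor (\lnot \lnot ((q \oplus r) \lor r) \land p)
≡ (\lnot ((q \land \lnot r) \lor (\lnot q \land r) \lor r) \land \lnot p) \lor (\lnot \lnot ((q \land \lnot r) \lor (\lnot q \land r) \lor r) \land p)
≡ (\lnot (q \land \lnot r) \land \lnot (\lnot q \land r) \land \lnot r \land \lnot p) \lor (\lnot \lnot ((q \land \lnot r) \lor (\lnot q \land r) \lor r) \land p)
≡ ((\lnot q \lor \lnot \lnot r) \land \lnot (\lnot q \land r) \land \lnot r \land \lnot p) \lor (\lnot \lnot ((q \land \lnot r) \lor (\lnot q \land r) \lor r) \land p)
≡ ((\lnot q \lor r) \land \lnot (\lnot q \land r) \land \lnot r \land \lnot p) \lor (\lnot \lnot ((q \land \lnot r) \lor (\lnot q \land r) \lor r) \land p)
≡ ((\lnot q \lor r) \land (\lnot \lnot q \lor \lnot r) \land \lnot r \land \lnot p) \lor (\lnot \lnot ((q \land \lnot r) \lor (\lnot q \land r) \lor r) \land p)
≡ ((\lnot q \lor r) \land (q \lor \lnot r) \land \lnot r \land \lnot p) \lor (\lnot \lnot ((q \land \lnot r) \lor (\lnot q \land r) \lor r) \land p)
≡ ((\lnot q \lor r) \land (q \lor \lnot r) \land \lnot r \land \lnot p) \lor (((q \land \lnot r) \lor (\lnot q \land r) \lor r) \land p)
≡ (\lnot q \land q \land \lnot r \land \lnot p) \lor (\lnot q \land \lnot r \land \lnot r \land \lnot p) \lor (r \land q \land \lnot r \land \lnot p) \lor (r \land \lnot r \land \lnot r \land \lnot p) \lor (q \land \lnot r \land p) \lor (\lnot q \land r \land p) \lor (r \land p)
≡ (\lnot q \land \lnot r \land \lnot p) \lor (q \land \lnot r \land p) \lor (r \land p)

(\lnot q \land \lnot r \land \lnot p) \lor (q \land \lnot r \land p) \lor (r \land p)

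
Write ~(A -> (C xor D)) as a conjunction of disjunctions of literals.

A & (~C | D) & (~D | C)

~(A -> (C xor D))
= ~(~A | (C xor D))   (eliminate ->)
= ~(~A | ((C | D) & ~(C & D)))   (expand xor)
= ~~A & ~((C | D) & ~(C & D))   (De Morgan)
= A & ~((C | D) & ~(C & D))   (double negation)
= A & (~(C | D) | ~~(C & D))   (De Morgan)
= A & ((~C & ~D) | ~~(C & D))   (De Morgan)
= A & ((~C & ~D) | (C & D))   (double negation)
= A & (~C | C) & (~C | D) & (~D | C) & (~D | D)   (distribute | over &)
= A & (~C | D) & (~D | C)   (simplify)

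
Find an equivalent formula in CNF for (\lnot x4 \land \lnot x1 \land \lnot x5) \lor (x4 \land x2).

(\lnot x4 \land \lnot x1 \land \lnot x5) \lor (x4 \land x2)
≡ (\lnot x4 \lor x4) \land (\lnot x4 \lor x2) \land (\lnot x1 \lor x4) \land (\lnot x1 \lor x2) \land (\lnot x5 \lor x4) \land (\lnot x5 \lor x2)   (distribute \lor over \land)
≡ (\lnot x4 \lor x2) \land (\lnot x1 \lor x4) \land (\lnot x1 \lor x2) \land (\lnot x5 \lor x4) \land (\lnot x5 \lor x2)   (simplify)

(\lnot x4 \lor x2) \land (\lnot x1 \lor x4) \land (\lnot x1 \lor x2) \land (\lnot x5 \lor x4) \land (\lnot x5 \lor x2)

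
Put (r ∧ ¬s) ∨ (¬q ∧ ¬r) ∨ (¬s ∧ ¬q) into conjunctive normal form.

(r ∧ ¬s) ∨ (¬q ∧ ¬r) ∨ (¬s ∧ ¬q)
≡ (r ∨ ¬q ∨ ¬s) ∧ (r ∨ ¬q ∨ ¬q) ∧ (r ∨ ¬r ∨ ¬s) ∧ (r ∨ ¬r ∨ ¬q) ∧ (¬s ∨ ¬q ∨ ¬s) ∧ (¬s ∨ ¬q ∨ ¬q) ∧ (¬s ∨ ¬r ∨ ¬s) ∧ (¬s ∨ ¬r ∨ ¬q)   [distribute ∨ over ∧]
≡ (r ∨ ¬q) ∧ (¬s ∨ ¬q) ∧ (¬s ∨ ¬r)   [simplify]

(r ∨ ¬q) ∧ (¬s ∨ ¬q) ∧ (¬s ∨ ¬r)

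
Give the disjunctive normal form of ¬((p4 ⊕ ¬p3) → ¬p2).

¬((p4 ⊕ ¬p3) → ¬p2)
= ¬(¬(p4 ⊕ ¬p3) ∨ ¬p2)   (eliminate →)
= ¬(¬((p4 ∧ ¬¬p3) ∨ (¬p4 ∧ ¬p3)) ∨ ¬p2)   (expand ⊕)
= ¬¬((p4 ∧ ¬¬p3) ∨ (¬p4 ∧ ¬p3)) ∧ ¬¬p2   (De Morgan)
= ((p4 ∧ ¬¬p3) ∨ (¬p4 ∧ ¬p3)) ∧ ¬¬p2   (double negation)
= ((p4 ∧ p3) ∨ (¬p4 ∧ ¬p3)) ∧ ¬¬p2   (double negation)
= ((p4 ∧ p3) ∨ (¬p4 ∧ ¬p3)) ∧ p2   (double negation)
= (p4 ∧ p3 ∧ p2) ∨ (¬p4 ∧ ¬p3 ∧ p2)   (distribute ∧ over ∨)

(p4 ∧ p3 ∧ p2) ∨ (¬p4 ∧ ¬p3 ∧ p2)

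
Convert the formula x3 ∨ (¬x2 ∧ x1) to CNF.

x3 ∨ (¬x2 ∧ x1)
≡ (x3 ∨ ¬x2) ∧ (x3 ∨ x1)   [distribute ∨ over ∧]

(x3 ∨ ¬x2) ∧ (x3 ∨ x1)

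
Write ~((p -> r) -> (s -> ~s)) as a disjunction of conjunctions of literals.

(~p & s) | (r & s)

~((p -> r) -> (s -> ~s))
= ~(~(p -> r) | (s -> ~s))   (eliminate ->)
= ~(~(~p | r) | (s -> ~s))   (eliminate ->)
= ~(~(~p | r) | ~s | ~s)   (eliminate ->)
= ~~(~p | r) & ~~s & ~~s   (De Morgan)
= (~p | r) & ~~s & ~~s   (double negation)
= (~p | r) & s & ~~s   (double negation)
= (~p | r) & s & s   (double negation)
= (~p & s & s) | (r & s & s)   (distribute & over |)
= (~p & s) | (r & s)   (simplify)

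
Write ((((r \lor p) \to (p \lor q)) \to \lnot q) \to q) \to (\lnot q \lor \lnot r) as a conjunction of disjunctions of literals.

\lnot q \lor \lnot r

((((r \lor p) \to (p \lor q)) \to \lnot q) \to q) \to (\lnot q \lor \lnot r)
⇔ \lnot ((((r \lor p) \to (p \lor q)) \to \lnot q) \to q) \lor \lnot q \lor \lnot r   [eliminate \to]
⇔ \lnot (\lnot (((r \lor p) \to (p \lor q)) \to \lnot q) \lor q) \lor \lnot q \lor \lnot r   [eliminate \to]
⇔ \lnot (\lnot (\lnot ((r \lor p) \to (p \lor q)) \lor \lnot q) \lor q) \lor \lnot q \lor \lnot r   [eliminate \to]
⇔ \lnot (\lnot (\lnot (\lnot (r \lor p) \lor p \lor q) \lor \lnot q) \lor q) \lor \lnot q \lor \lnot r   [eliminate \to]
⇔ (\lnot \lnot (\lnot (\lnot (r \lor p) \lor p \lor q) \lor \lnot q) \land \lnot q) \lor \lnot q \lor \lnot r   [De Morgan]
⇔ ((\lnot (\lnot (r \lor p) \lor p \lor q) \lor \lnot q) \land \lnot q) \lor \lnot q \lor \lnot r   [double negation]
⇔ (((\lnot \lnot (r \lor p) \land \lnot p \land \lnot q) \lor \lnot q) \land \lnot q) \lor \lnot q \lor \lnot r   [De Morgan]
⇔ ((((r \lor p) \land \lnot p \land \lnot q) \lor \lnot q) \land \lnot q) \lor \lnot q \lor \lnot r   [double negation]
⇔ (r \lor p \lor \lnot q \lor \lnot q \lor \lnot r) \land (\lnot p \lor \lnot q \lor \lnot q \lor \lnot r) \land (\lnot q \lor \lnot q \lor \lnot q \lor \lnot r) \land (\lnot q \lor \lnot q \lor \lnot r)   [distribute \lor over \land]
⇔ \lnot q \lor \lnot r   [simplify]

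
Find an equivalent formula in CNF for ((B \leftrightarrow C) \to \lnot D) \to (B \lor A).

((B \leftrightarrow C) \to \lnot D) \to (B \lor A)
≡ \lnot ((B \leftrightarrow C) \to \lnot D) \lor B \lor A   (eliminate \to)
≡ \lnot (\lnot (B \leftrightarrow C) \lor \lnot D) \lor B \lor A   (eliminate \to)
≡ \lnot (\lnot ((B \to C) \land (C \to B)) \lor \lnot D) \lor B \lor A   (eliminate \leftrightarrow)
≡ \lnot (\lnot ((\lnot B \lor C) \land (C \to B)) \lor \lnot D) \lor B \lor A   (eliminate \to)
≡ \lnot (\lnot ((\lnot B \lor C) \land (\lnot C \lor B)) \lor \lnot D) \lor B \lor A   (eliminate \to)
≡ (\lnot \lnot ((\lnot B \lor C) \land (\lnot C \lor B)) \land \lnot \lnot D) \lor B \lor A   (De Morgan)
≡ ((\lnot B \lor C) \land (\lnot C \lor B) \land \lnot \lnot D) \lor B \lor A   (double negation)
≡ ((\lnot B \lor C) \land (\lnot C \lor B) \land D) \lor B \lor A   (double negation)
≡ (\lnot B \lor C \lor B \lor A) \land (\lnot C \lor B \lor B \lor A) \land (D \lor B \lor A)   (distribute \lor over \land)
≡ (\lnot C \lor B \lor A) \land (D \lor B \lor A)   (simplify)

(\lnot C \lor B \lor A) \land (D \lor B \lor A)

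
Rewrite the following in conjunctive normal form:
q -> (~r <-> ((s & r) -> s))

(~q | s | ~r) & (~q | ~s | ~r)

q -> (~r <-> ((s & r) -> s))
⇔ ~q | (~r <-> ((s & r) -> s))   — eliminate ->
⇔ ~q | ((~r -> ((s & r) -> s)) & (((s & r) -> s) -> ~r))   — eliminate <->
⇔ ~q | ((~~r | ((s & r) -> s)) & (((s & r) -> s) -> ~r))   — eliminate ->
⇔ ~q | ((~~r | ~(s & r) | s) & (((s & r) -> s) -> ~r))   — eliminate ->
⇔ ~q | ((~~r | ~(s & r) | s) & (~((s & r) -> s) | ~r))   — eliminate ->
⇔ ~q | ((~~r | ~(s & r) | s) & (~(~(s & r) | s) | ~r))   — eliminate ->
⇔ ~q | ((r | ~(s & r) | s) & (~(~(s & r) | s) | ~r))   — double negation
⇔ ~q | ((r | ~s | ~r | s) & (~(~(s & r) | s) | ~r))   — De Morgan
⇔ ~q | ((r | ~s | ~r | s) & ((~~(s & r) & ~s) | ~r))   — De Morgan
⇔ ~q | ((r | ~s | ~r | s) & ((s & r & ~s) | ~r))   — double negation
⇔ (~q | r | ~s | ~r | s) & (~q | s | ~r) & (~q | r | ~r) & (~q | ~s | ~r)   — distribute | over &
⇔ (~q | s | ~r) & (~q | ~s | ~r)   — simplify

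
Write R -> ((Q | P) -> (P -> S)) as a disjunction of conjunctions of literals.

R -> ((Q | P) -> (P -> S))
≡ ~R | ((Q | P) -> (P -> S))   [eliminate ->]
≡ ~R | ~(Q | P) | (P -> S)   [eliminate ->]
≡ ~R | ~(Q | P) | ~P | S   [eliminate ->]
≡ ~R | (~Q & ~P) | ~P | S   [De Morgan]
≡ ~R | ~P | S   [simplify]

~R | ~P | S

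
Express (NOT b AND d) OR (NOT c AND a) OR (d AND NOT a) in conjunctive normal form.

(NOT b AND d) OR (NOT c AND a) OR (d AND NOT a)
≡ (NOT b OR NOT c OR d) AND (NOT b OR NOT c OR NOT a) AND (NOT b OR a OR d) AND (NOT b OR a OR NOT a) AND (d OR NOT c OR d) AND (d OR NOT c OR NOT a) AND (d OR a OR d) AND (d OR a OR NOT a)   (distribute OR over AND)
≡ (NOT b OR NOT c OR NOT a) AND (d OR NOT c) AND (d OR a)   (simplify)

(NOT b OR NOT c OR NOT a) AND (d OR NOT c) AND (d OR a)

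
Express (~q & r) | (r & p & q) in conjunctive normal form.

(~q | p) & r

(~q & r) | (r & p & q)
⇔ (~q | r) & (~q | p) & (~q | q) & (r | r) & (r | p) & (r | q)
⇔ (~q | p) & r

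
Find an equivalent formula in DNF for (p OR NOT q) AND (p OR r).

(p OR NOT q) AND (p OR r)
⇔ (p AND p) OR (p AND r) OR (NOT q AND p) OR (NOT q AND r)   (distribute AND over OR)
⇔ p OR (NOT q AND r)   (simplify)

p OR (NOT q AND r)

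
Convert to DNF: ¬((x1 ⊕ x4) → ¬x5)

¬((x1 ⊕ x4) → ¬x5)
≡ ¬(¬(x1 ⊕ x4) ∨ ¬x5)   [eliminate →]
≡ ¬(¬((x1 ∧ ¬x4) ∨ (¬x1 ∧ x4)) ∨ ¬x5)   [expand ⊕]
≡ ¬¬((x1 ∧ ¬x4) ∨ (¬x1 ∧ x4)) ∧ ¬¬x5   [De Morgan]
≡ ((x1 ∧ ¬x4) ∨ (¬x1 ∧ x4)) ∧ ¬¬x5   [double negation]
≡ ((x1 ∧ ¬x4) ∨ (¬x1 ∧ x4)) ∧ x5   [double negation]
≡ (x1 ∧ ¬x4 ∧ x5) ∨ (¬x1 ∧ x4 ∧ x5)   [distribute ∧ over ∨]

(x1 ∧ ¬x4 ∧ x5) ∨ (¬x1 ∧ x4 ∧ x5)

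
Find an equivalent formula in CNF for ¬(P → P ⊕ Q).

¬(P → P ⊕ Q)
= ¬(¬P ∨ (P ⊕ Q))   (eliminate →)
= ¬(¬P ∨ (P ∨ Q) ∧ ¬(P ∧ Q))   (expand ⊕)
= ¬¬P ∧ ¬((P ∨ Q) ∧ ¬(P ∧ Q))   (De Morgan)
= P ∧ ¬((P ∨ Q) ∧ ¬(P ∧ Q))   (double negation)
= P ∧ (¬(P ∨ Q) ∨ ¬¬(P ∧ Q))   (De Morgan)
= P ∧ (¬P ∧ ¬Q ∨ ¬¬(P ∧ Q))   (De Morgan)
= P ∧ (¬P ∧ ¬Q ∨ P ∧ Q)   (double negation)
= P ∧ (¬P ∨ P) ∧ (¬P ∨ Q) ∧ (¬Q ∨ P) ∧ (¬Q ∨ Q)   (distribute ∨ over ∧)
= P ∧ (¬P ∨ Q)   (simplify)

P ∧ (¬P ∨ Q)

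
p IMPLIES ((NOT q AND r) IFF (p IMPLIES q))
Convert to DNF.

NOT p OR (NOT r AND p AND NOT q)

p IMPLIES ((NOT q AND r) IFF (p IMPLIES q))
= NOT p OR ((NOT q AND r) IFF (p IMPLIES q))   [eliminate IMPLIES]
= NOT p OR (((NOT q AND r) IMPLIES (p IMPLIES q)) AND ((p IMPLIES q) IMPLIES (NOT q AND r)))   [eliminate IFF]
= NOT p OR ((NOT (NOT q AND r) OR (p IMPLIES q)) AND ((p IMPLIES q) IMPLIES (NOT q AND r)))   [eliminate IMPLIES]
= NOT p OR ((NOT (NOT q AND r) OR NOT p OR q) AND ((p IMPLIES q) IMPLIES (NOT q AND r)))   [eliminate IMPLIES]
= NOT p OR ((NOT (NOT q AND r) OR NOT p OR q) AND (NOT (p IMPLIES q) OR (NOT q AND r)))   [eliminate IMPLIES]
= NOT p OR ((NOT (NOT q AND r) OR NOT p OR q) AND (NOT (NOT p OR q) OR (NOT q AND r)))   [eliminate IMPLIES]
= NOT p OR ((NOT NOT q OR NOT r OR NOT p OR q) AND (NOT (NOT p OR q) OR (NOT q AND r)))   [De Morgan]
= NOT p OR ((q OR NOT r OR NOT p OR q) AND (NOT (NOT p OR q) OR (NOT q AND r)))   [double negation]
= NOT p OR ((q OR NOT r OR NOT p OR q) AND ((NOT NOT p AND NOT q) OR (NOT q AND r)))   [De Morgan]
= NOT p OR ((q OR NOT r OR NOT p OR q) AND ((p AND NOT q) OR (NOT q AND r)))   [double negation]
= NOT p OR (q AND p AND NOT q) OR (q AND NOT q AND r) OR (NOT r AND p AND NOT q) OR (NOT r AND NOT q AND r) OR (NOT p AND p AND NOT q) OR (NOT p AND NOT q AND r) OR (q AND p AND NOT q) OR (q AND NOT q AND r)   [distribute AND over OR]
= NOT p OR (NOT r AND p AND NOT q)   [simplify]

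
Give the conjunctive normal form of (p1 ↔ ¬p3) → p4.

(p1 ↔ ¬p3) → p4
⇔ ¬(p1 ↔ ¬p3) ∨ p4   [eliminate →]
⇔ ¬((p1 → ¬p3) ∧ (¬p3 → p1)) ∨ p4   [eliminate ↔]
⇔ ¬((¬p1 ∨ ¬p3) ∧ (¬p3 → p1)) ∨ p4   [eliminate →]
⇔ ¬((¬p1 ∨ ¬p3) ∧ (¬¬p3 ∨ p1)) ∨ p4   [eliminate →]
⇔ ¬(¬p1 ∨ ¬p3) ∨ ¬(¬¬p3 ∨ p1) ∨ p4   [De Morgan]
⇔ (¬¬p1 ∧ ¬¬p3) ∨ ¬(¬¬p3 ∨ p1) ∨ p4   [De Morgan]
⇔ (p1 ∧ ¬¬p3) ∨ ¬(¬¬p3 ∨ p1) ∨ p4   [double negation]
⇔ (p1 ∧ p3) ∨ ¬(¬¬p3 ∨ p1) ∨ p4   [double negation]
⇔ (p1 ∧ p3) ∨ (¬¬¬p3 ∧ ¬p1) ∨ p4   [De Morgan]
⇔ (p1 ∧ p3) ∨ (¬p3 ∧ ¬p1) ∨ p4   [double negation]
⇔ (p1 ∨ ¬p3 ∨ p4) ∧ (p1 ∨ ¬p1 ∨ p4) ∧ (p3 ∨ ¬p3 ∨ p4) ∧ (p3 ∨ ¬p1 ∨ p4)   [distribute ∨ over ∧]
⇔ (p1 ∨ ¬p3 ∨ p4) ∧ (p3 ∨ ¬p1 ∨ p4)   [simplify]

(p1 ∨ ¬p3 ∨ p4) ∧ (p3 ∨ ¬p1 ∨ p4)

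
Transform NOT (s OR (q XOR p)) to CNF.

NOT s AND (NOT q OR p) AND (NOT p OR q)

NOT (s OR (q XOR p))
= NOT (s OR ((q OR p) AND NOT (q AND p)))   — expand XOR
= NOT s AND NOT ((q OR p) AND NOT (q AND p))   — De Morgan
= NOT s AND (NOT (q OR p) OR NOT NOT (q AND p))   — De Morgan
= NOT s AND ((NOT q AND NOT p) OR NOT NOT (q AND p))   — De Morgan
= NOT s AND ((NOT q AND NOT p) OR (q AND p))   — double negation
= NOT s AND (NOT q OR q) AND (NOT q OR p) AND (NOT p OR q) AND (NOT p OR p)   — distribute OR over AND
= NOT s AND (NOT q OR p) AND (NOT p OR q)   — simplify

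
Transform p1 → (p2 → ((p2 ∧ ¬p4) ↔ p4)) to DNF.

¬p1 ∨ ¬p2

p1 → (p2 → ((p2 ∧ ¬p4) ↔ p4))
= ¬p1 ∨ (p2 → ((p2 ∧ ¬p4) ↔ p4))   — eliminate →
= ¬p1 ∨ ¬p2 ∨ ((p2 ∧ ¬p4) ↔ p4)   — eliminate →
= ¬p1 ∨ ¬p2 ∨ (((p2 ∧ ¬p4) → p4) ∧ (p4 → (p2 ∧ ¬p4)))   — eliminate ↔
= ¬p1 ∨ ¬p2 ∨ ((¬(p2 ∧ ¬p4) ∨ p4) ∧ (p4 → (p2 ∧ ¬p4)))   — eliminate →
= ¬p1 ∨ ¬p2 ∨ ((¬(p2 ∧ ¬p4) ∨ p4) ∧ (¬p4 ∨ (p2 ∧ ¬p4)))   — eliminate →
= ¬p1 ∨ ¬p2 ∨ ((¬p2 ∨ ¬¬p4 ∨ p4) ∧ (¬p4 ∨ (p2 ∧ ¬p4)))   — De Morgan
= ¬p1 ∨ ¬p2 ∨ ((¬p2 ∨ p4 ∨ p4) ∧ (¬p4 ∨ (p2 ∧ ¬p4)))   — double negation
= ¬p1 ∨ ¬p2 ∨ (¬p2 ∧ ¬p4) ∨ (¬p2 ∧ p2 ∧ ¬p4) ∨ (p4 ∧ ¬p4) ∨ (p4 ∧ p2 ∧ ¬p4) ∨ (p4 ∧ ¬p4) ∨ (p4 ∧ p2 ∧ ¬p4)   — distribute ∧ over ∨
= ¬p1 ∨ ¬p2   — simplify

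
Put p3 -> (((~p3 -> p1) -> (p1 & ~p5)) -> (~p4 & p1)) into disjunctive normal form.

~p3 | (p3 & ~p1) | (p3 & p5) | (p1 & p5) | (~p4 & p1)

p3 -> (((~p3 -> p1) -> (p1 & ~p5)) -> (~p4 & p1))
≡ ~p3 | (((~p3 -> p1) -> (p1 & ~p5)) -> (~p4 & p1))   — eliminate ->
≡ ~p3 | ~((~p3 -> p1) -> (p1 & ~p5)) | (~p4 & p1)   — eliminate ->
≡ ~p3 | ~(~(~p3 -> p1) | (p1 & ~p5)) | (~p4 & p1)   — eliminate ->
≡ ~p3 | ~(~(~~p3 | p1) | (p1 & ~p5)) | (~p4 & p1)   — eliminate ->
≡ ~p3 | (~~(~~p3 | p1) & ~(p1 & ~p5)) | (~p4 & p1)   — De Morgan
≡ ~p3 | ((~~p3 | p1) & ~(p1 & ~p5)) | (~p4 & p1)   — double negation
≡ ~p3 | ((p3 | p1) & ~(p1 & ~p5)) | (~p4 & p1)   — double negation
≡ ~p3 | ((p3 | p1) & (~p1 | ~~p5)) | (~p4 & p1)   — De Morgan
≡ ~p3 | ((p3 | p1) & (~p1 | p5)) | (~p4 & p1)   — double negation
≡ ~p3 | (p3 & ~p1) | (p3 & p5) | (p1 & ~p1) | (p1 & p5) | (~p4 & p1)   — distribute & over |
≡ ~p3 | (p3 & ~p1) | (p3 & p5) | (p1 & p5) | (~p4 & p1)   — simplify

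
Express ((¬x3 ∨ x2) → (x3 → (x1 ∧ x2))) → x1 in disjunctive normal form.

((¬x3 ∨ x2) → (x3 → (x1 ∧ x2))) → x1
⇔ ¬((¬x3 ∨ x2) → (x3 → (x1 ∧ x2))) ∨ x1   [eliminate →]
⇔ ¬(¬(¬x3 ∨ x2) ∨ (x3 → (x1 ∧ x2))) ∨ x1   [eliminate →]
⇔ ¬(¬(¬x3 ∨ x2) ∨ ¬x3 ∨ (x1 ∧ x2)) ∨ x1   [eliminate →]
⇔ (¬¬(¬x3 ∨ x2) ∧ ¬¬x3 ∧ ¬(x1 ∧ x2)) ∨ x1   [De Morgan]
⇔ ((¬x3 ∨ x2) ∧ ¬¬x3 ∧ ¬(x1 ∧ x2)) ∨ x1   [double negation]
⇔ ((¬x3 ∨ x2) ∧ x3 ∧ ¬(x1 ∧ x2)) ∨ x1   [double negation]
⇔ ((¬x3 ∨ x2) ∧ x3 ∧ (¬x1 ∨ ¬x2)) ∨ x1   [De Morgan]
⇔ (¬x3 ∧ x3 ∧ ¬x1) ∨ (¬x3 ∧ x3 ∧ ¬x2) ∨ (x2 ∧ x3 ∧ ¬x1) ∨ (x2 ∧ x3 ∧ ¬x2) ∨ x1   [distribute ∧ over ∨]
⇔ (x2 ∧ x3 ∧ ¬x1) ∨ x1   [simplify]

(x2 ∧ x3 ∧ ¬x1) ∨ x1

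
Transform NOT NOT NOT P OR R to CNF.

NOT NOT NOT P OR R
= NOT P OR R

NOT P OR R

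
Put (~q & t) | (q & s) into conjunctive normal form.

(~q & t) | (q & s)
= (~q | q) & (~q | s) & (t | q) & (t | s)   [distribute | over &]
= (~q | s) & (t | q) & (t | s)   [simplify]

(~q | s) & (t | q) & (t | s)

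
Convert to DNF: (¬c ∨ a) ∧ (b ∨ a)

¬c ∧ b ∨ a

(¬c ∨ a) ∧ (b ∨ a)
= ¬c ∧ b ∨ ¬c ∧ a ∨ a ∧ b ∨ a ∧ a   (distribute ∧ over ∨)
= ¬c ∧ b ∨ a   (simplify)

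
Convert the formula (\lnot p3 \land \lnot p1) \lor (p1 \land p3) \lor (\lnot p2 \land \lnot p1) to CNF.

(\lnot p3 \land \lnot p1) \lor (p1 \land p3) \lor (\lnot p2 \land \lnot p1)
≡ (\lnot p3 \lor p1 \lor \lnot p2) \land (\lnot p3 \lor p1 \lor \lnot p1) \land (\lnot p3 \lor p3 \lor \lnot p2) \land (\lnot p3 \lor p3 \lor \lnot p1) \land (\lnot p1 \lor p1 \lor \lnot p2) \land (\lnot p1 \lor p1 \lor \lnot p1) \land (\lnot p1 \lor p3 \lor \lnot p2) \land (\lnot p1 \lor p3 \lor \lnot p1)   (distribute \lor over \land)
≡ (\lnot p3 \lor p1 \lor \lnot p2) \land (\lnot p1 \lor p3)   (simplify)

(\lnot p3 \lor p1 \lor \lnot p2) \land (\lnot p1 \lor p3)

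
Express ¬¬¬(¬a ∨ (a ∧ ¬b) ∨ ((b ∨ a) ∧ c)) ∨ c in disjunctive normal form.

¬¬¬(¬a ∨ (a ∧ ¬b) ∨ ((b ∨ a) ∧ c)) ∨ c
≡ ¬(¬a ∨ (a ∧ ¬b) ∨ ((b ∨ a) ∧ c)) ∨ c
≡ (¬¬a ∧ ¬(a ∧ ¬b) ∧ ¬((b ∨ a) ∧ c)) ∨ c
≡ (a ∧ ¬(a ∧ ¬b) ∧ ¬((b ∨ a) ∧ c)) ∨ c
≡ (a ∧ (¬a ∨ ¬¬b) ∧ ¬((b ∨ a) ∧ c)) ∨ c
≡ (a ∧ (¬a ∨ b) ∧ ¬((b ∨ a) ∧ c)) ∨ c
≡ (a ∧ (¬a ∨ b) ∧ (¬(b ∨ a) ∨ ¬c)) ∨ c
≡ (a ∧ (¬a ∨ b) ∧ ((¬b ∧ ¬a) ∨ ¬c)) ∨ c
≡ (a ∧ ¬a ∧ ¬b ∧ ¬a) ∨ (a ∧ ¬a ∧ ¬c) ∨ (a ∧ b ∧ ¬b ∧ ¬a) ∨ (a ∧ b ∧ ¬c) ∨ c
≡ (a ∧ b ∧ ¬c) ∨ c

(a ∧ b ∧ ¬c) ∨ c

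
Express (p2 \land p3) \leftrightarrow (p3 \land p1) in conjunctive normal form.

(\lnot p2 \lor \lnot p3 \lor p1) \land (\lnot p3 \lor \lnot p1 \lor p2)

(p2 \land p3) \leftrightarrow (p3 \land p1)
= ((p2 \land p3) \to (p3 \land p1)) \land ((p3 \land p1) \to (p2 \land p3))   [eliminate \leftrightarrow]
= (\lnot (p2 \land p3) \lor (p3 \land p1)) \land ((p3 \land p1) \to (p2 \land p3))   [eliminate \to]
= (\lnot (p2 \land p3) \lor (p3 \land p1)) \land (\lnot (p3 \land p1) \lor (p2 \land p3))   [eliminate \to]
= (\lnot p2 \lor \lnot p3 \lor (p3 \land p1)) \land (\lnot (p3 \land p1) \lor (p2 \land p3))   [De Morgan]
= (\lnot p2 \lor \lnot p3 \lor (p3 \land p1)) \land (\lnot p3 \lor \lnot p1 \lor (p2 \land p3))   [De Morgan]
= (\lnot p2 \lor \lnot p3 \lor p3) \land (\lnot p2 \lor \lnot p3 \lor p1) \land (\lnot p3 \lor \lnot p1 \lor p2) \land (\lnot p3 \lor \lnot p1 \lor p3)   [distribute \lor over \land]
= (\lnot p2 \lor \lnot p3 \lor p1) \land (\lnot p3 \lor \lnot p1 \lor p2)   [simplify]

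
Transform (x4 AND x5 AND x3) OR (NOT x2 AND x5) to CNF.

(x4 OR NOT x2) AND x5 AND (x3 OR NOT x2)

(x4 AND x5 AND x3) OR (NOT x2 AND x5)
≡ (x4 OR NOT x2) AND (x4 OR x5) AND (x5 OR NOT x2) AND (x5 OR x5) AND (x3 OR NOT x2) AND (x3 OR x5)   [distribute OR over AND]
≡ (x4 OR NOT x2) AND x5 AND (x3 OR NOT x2)   [simplify]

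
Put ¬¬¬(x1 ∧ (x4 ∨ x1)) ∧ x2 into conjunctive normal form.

¬¬¬(x1 ∧ (x4 ∨ x1)) ∧ x2
⇔ ¬(x1 ∧ (x4 ∨ x1)) ∧ x2   [double negation]
⇔ (¬x1 ∨ ¬(x4 ∨ x1)) ∧ x2   [De Morgan]
⇔ (¬x1 ∨ (¬x4 ∧ ¬x1)) ∧ x2   [De Morgan]
⇔ (¬x1 ∨ ¬x4) ∧ (¬x1 ∨ ¬x1) ∧ x2   [distribute ∨ over ∧]
⇔ ¬x1 ∧ x2   [simplify]

¬x1 ∧ x2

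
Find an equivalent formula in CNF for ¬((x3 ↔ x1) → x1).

(¬x3 ∨ x1) ∧ ¬x1

¬((x3 ↔ x1) → x1)
≡ ¬(¬(x3 ↔ x1) ∨ x1)   [eliminate →]
≡ ¬(¬((x3 → x1) ∧ (x1 → x3)) ∨ x1)   [eliminate ↔]
≡ ¬(¬((¬x3 ∨ x1) ∧ (x1 → x3)) ∨ x1)   [eliminate →]
≡ ¬(¬((¬x3 ∨ x1) ∧ (¬x1 ∨ x3)) ∨ x1)   [eliminate →]
≡ ¬¬((¬x3 ∨ x1) ∧ (¬x1 ∨ x3)) ∧ ¬x1   [De Morgan]
≡ (¬x3 ∨ x1) ∧ (¬x1 ∨ x3) ∧ ¬x1   [double negation]
≡ (¬x3 ∨ x1) ∧ ¬x1   [simplify]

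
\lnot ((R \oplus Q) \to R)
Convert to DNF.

\lnot R \land Q

\lnot ((R \oplus Q) \to R)
= \lnot (\lnot (R \oplus Q) \lor R)
= \lnot (\lnot ((R \land \lnot Q) \lor (\lnot R \land Q)) \lor R)
= \lnot \lnot ((R \land \lnot Q) \lor (\lnot R \land Q)) \land \lnot R
= ((R \land \lnot Q) \lor (\lnot R \land Q)) \land \lnot R
= (R \land \lnot Q \land \lnot R) \lor (\lnot R \land Q \land \lnot R)
= \lnot R \land Q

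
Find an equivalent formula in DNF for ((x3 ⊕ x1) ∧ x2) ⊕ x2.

(¬x3 ∧ ¬x1 ∧ x2) ∨ (x1 ∧ x3 ∧ x2)

((x3 ⊕ x1) ∧ x2) ⊕ x2
= ((x3 ⊕ x1) ∧ x2 ∧ ¬x2) ∨ (¬((x3 ⊕ x1) ∧ x2) ∧ x2)   — expand ⊕
= (((x3 ∧ ¬x1) ∨ (¬x3 ∧ x1)) ∧ x2 ∧ ¬x2) ∨ (¬((x3 ⊕ x1) ∧ x2) ∧ x2)   — expand ⊕
= (((x3 ∧ ¬x1) ∨ (¬x3 ∧ x1)) ∧ x2 ∧ ¬x2) ∨ (¬(((x3 ∧ ¬x1) ∨ (¬x3 ∧ x1)) ∧ x2) ∧ x2)   — expand ⊕
= (((x3 ∧ ¬x1) ∨ (¬x3 ∧ x1)) ∧ x2 ∧ ¬x2) ∨ ((¬((x3 ∧ ¬x1) ∨ (¬x3 ∧ x1)) ∨ ¬x2) ∧ x2)   — De Morgan
= (((x3 ∧ ¬x1) ∨ (¬x3 ∧ x1)) ∧ x2 ∧ ¬x2) ∨ (((¬(x3 ∧ ¬x1) ∧ ¬(¬x3 ∧ x1)) ∨ ¬x2) ∧ x2)   — De Morgan
= (((x3 ∧ ¬x1) ∨ (¬x3 ∧ x1)) ∧ x2 ∧ ¬x2) ∨ ((((¬x3 ∨ ¬¬x1) ∧ ¬(¬x3 ∧ x1)) ∨ ¬x2) ∧ x2)   — De Morgan
= (((x3 ∧ ¬x1) ∨ (¬x3 ∧ x1)) ∧ x2 ∧ ¬x2) ∨ ((((¬x3 ∨ x1) ∧ ¬(¬x3 ∧ x1)) ∨ ¬x2) ∧ x2)   — double negation
= (((x3 ∧ ¬x1) ∨ (¬x3 ∧ x1)) ∧ x2 ∧ ¬x2) ∨ ((((¬x3 ∨ x1) ∧ (¬¬x3 ∨ ¬x1)) ∨ ¬x2) ∧ x2)   — De Morgan
= (((x3 ∧ ¬x1) ∨ (¬x3 ∧ x1)) ∧ x2 ∧ ¬x2) ∨ ((((¬x3 ∨ x1) ∧ (x3 ∨ ¬x1)) ∨ ¬x2) ∧ x2)   — double negation
= (x3 ∧ ¬x1 ∧ x2 ∧ ¬x2) ∨ (¬x3 ∧ x1 ∧ x2 ∧ ¬x2) ∨ (¬x3 ∧ x3 ∧ x2) ∨ (¬x3 ∧ ¬x1 ∧ x2) ∨ (x1 ∧ x3 ∧ x2) ∨ (x1 ∧ ¬x1 ∧ x2) ∨ (¬x2 ∧ x2)   — distribute ∧ over ∨
= (¬x3 ∧ ¬x1 ∧ x2) ∨ (x1 ∧ x3 ∧ x2)   — simplify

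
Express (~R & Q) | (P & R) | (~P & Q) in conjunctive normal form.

(Q | P) & (Q | R)

(~R & Q) | (P & R) | (~P & Q)
≡ (~R | P | ~P) & (~R | P | Q) & (~R | R | ~P) & (~R | R | Q) & (Q | P | ~P) & (Q | P | Q) & (Q | R | ~P) & (Q | R | Q)   [distribute | over &]
≡ (Q | P) & (Q | R)   [simplify]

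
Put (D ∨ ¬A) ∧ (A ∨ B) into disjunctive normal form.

(D ∧ A) ∨ (D ∧ B) ∨ (¬A ∧ B)

(D ∨ ¬A) ∧ (A ∨ B)
⇔ (D ∧ A) ∨ (D ∧ B) ∨ (¬A ∧ A) ∨ (¬A ∧ B)
⇔ (D ∧ A) ∨ (D ∧ B) ∨ (¬A ∧ B)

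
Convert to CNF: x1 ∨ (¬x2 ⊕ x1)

x1 ∨ (¬x2 ⊕ x1)
= x1 ∨ (¬x2 ∨ x1) ∧ ¬(¬x2 ∧ x1)   — expand ⊕
= x1 ∨ (¬x2 ∨ x1) ∧ (¬¬x2 ∨ ¬x1)   — De Morgan
= x1 ∨ (¬x2 ∨ x1) ∧ (x2 ∨ ¬x1)   — double negation
= (x1 ∨ ¬x2 ∨ x1) ∧ (x1 ∨ x2 ∨ ¬x1)   — distribute ∨ over ∧
= x1 ∨ ¬x2   — simplify

x1 ∨ ¬x2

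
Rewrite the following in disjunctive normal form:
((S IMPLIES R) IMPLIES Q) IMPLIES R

(NOT S AND NOT Q) OR R

((S IMPLIES R) IMPLIES Q) IMPLIES R
≡ NOT ((S IMPLIES R) IMPLIES Q) OR R   [eliminate IMPLIES]
≡ NOT (NOT (S IMPLIES R) OR Q) OR R   [eliminate IMPLIES]
≡ NOT (NOT (NOT S OR R) OR Q) OR R   [eliminate IMPLIES]
≡ (NOT NOT (NOT S OR R) AND NOT Q) OR R   [De Morgan]
≡ ((NOT S OR R) AND NOT Q) OR R   [double negation]
≡ (NOT S AND NOT Q) OR (R AND NOT Q) OR R   [distribute AND over OR]
≡ (NOT S AND NOT Q) OR R   [simplify]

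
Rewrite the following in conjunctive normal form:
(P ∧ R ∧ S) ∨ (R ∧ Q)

(P ∨ Q) ∧ R ∧ (S ∨ Q)

(P ∧ R ∧ S) ∨ (R ∧ Q)
⇔ (P ∨ R) ∧ (P ∨ Q) ∧ (R ∨ R) ∧ (R ∨ Q) ∧ (S ∨ R) ∧ (S ∨ Q)   [distribute ∨ over ∧]
⇔ (P ∨ Q) ∧ R ∧ (S ∨ Q)   [simplify]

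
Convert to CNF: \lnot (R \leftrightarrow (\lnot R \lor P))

\lnot P \lor \lnot R

\lnot (R \leftrightarrow (\lnot R \lor P))
= \lnot ((R \to (\lnot R \lor P)) \land ((\lnot R \lor P) \to R))
= \lnot ((\lnot R \lor \lnot R \lor P) \land ((\lnot R \lor P) \to R))
= \lnot ((\lnot R \lor \lnot R \lor P) \land (\lnot (\lnot R \lor P) \lor R))
= \lnot (\lnot R \lor \lnot R \lor P) \lor \lnot (\lnot (\lnot R \lor P) \lor R)
= (\lnot \lnot R \land \lnot \lnot R \land \lnot P) \lor \lnot (\lnot (\lnot R \lor P) \lor R)
= (R \land \lnot \lnot R \land \lnot P) \lor \lnot (\lnot (\lnot R \lor P) \lor R)
= (R \land R \land \lnot P) \lor \lnot (\lnot (\lnot R \lor P) \lor R)
= (R \land R \land \lnot P) \lor (\lnot \lnot (\lnot R \lor P) \land \lnot R)
= (R \land R \land \lnot P) \lor ((\lnot R \lor P) \land \lnot R)
= (R \lor \lnot R \lor P) \land (R \lor \lnot R) \land (R \lor \lnot R \lor P) \land (R \lor \lnot R) \land (\lnot P \lor \lnot R \lor P) \land (\lnot P \lor \lnot R)
= \lnot P \lor \lnot R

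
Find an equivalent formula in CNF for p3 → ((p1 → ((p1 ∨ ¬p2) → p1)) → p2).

p3 → ((p1 → ((p1 ∨ ¬p2) → p1)) → p2)
≡ ¬p3 ∨ ((p1 → ((p1 ∨ ¬p2) → p1)) → p2)
≡ ¬p3 ∨ ¬(p1 → ((p1 ∨ ¬p2) → p1)) ∨ p2
≡ ¬p3 ∨ ¬(¬p1 ∨ ((p1 ∨ ¬p2) → p1)) ∨ p2
≡ ¬p3 ∨ ¬(¬p1 ∨ ¬(p1 ∨ ¬p2) ∨ p1) ∨ p2
≡ ¬p3 ∨ (¬¬p1 ∧ ¬¬(p1 ∨ ¬p2) ∧ ¬p1) ∨ p2
≡ ¬p3 ∨ (p1 ∧ ¬¬(p1 ∨ ¬p2) ∧ ¬p1) ∨ p2
≡ ¬p3 ∨ (p1 ∧ (p1 ∨ ¬p2) ∧ ¬p1) ∨ p2
≡ (¬p3 ∨ p1 ∨ p2) ∧ (¬p3 ∨ p1 ∨ ¬p2 ∨ p2) ∧ (¬p3 ∨ ¬p1 ∨ p2)
≡ (¬p3 ∨ p1 ∨ p2) ∧ (¬p3 ∨ ¬p1 ∨ p2)

(¬p3 ∨ p1 ∨ p2) ∧ (¬p3 ∨ ¬p1 ∨ p2)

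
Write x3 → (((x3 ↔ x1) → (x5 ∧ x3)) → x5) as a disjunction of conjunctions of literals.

x3 → (((x3 ↔ x1) → (x5 ∧ x3)) → x5)
≡ ¬x3 ∨ (((x3 ↔ x1) → (x5 ∧ x3)) → x5)   [eliminate →]
≡ ¬x3 ∨ ¬((x3 ↔ x1) → (x5 ∧ x3)) ∨ x5   [eliminate →]
≡ ¬x3 ∨ ¬(¬(x3 ↔ x1) ∨ (x5 ∧ x3)) ∨ x5   [eliminate →]
≡ ¬x3 ∨ ¬(¬((x3 → x1) ∧ (x1 → x3)) ∨ (x5 ∧ x3)) ∨ x5   [eliminate ↔]
≡ ¬x3 ∨ ¬(¬((¬x3 ∨ x1) ∧ (x1 → x3)) ∨ (x5 ∧ x3)) ∨ x5   [eliminate →]
≡ ¬x3 ∨ ¬(¬((¬x3 ∨ x1) ∧ (¬x1 ∨ x3)) ∨ (x5 ∧ x3)) ∨ x5   [eliminate →]
≡ ¬x3 ∨ (¬¬((¬x3 ∨ x1) ∧ (¬x1 ∨ x3)) ∧ ¬(x5 ∧ x3)) ∨ x5   [De Morgan]
≡ ¬x3 ∨ ((¬x3 ∨ x1) ∧ (¬x1 ∨ x3) ∧ ¬(x5 ∧ x3)) ∨ x5   [double negation]
≡ ¬x3 ∨ ((¬x3 ∨ x1) ∧ (¬x1 ∨ x3) ∧ (¬x5 ∨ ¬x3)) ∨ x5   [De Morgan]
≡ ¬x3 ∨ (¬x3 ∧ ¬x1 ∧ ¬x5) ∨ (¬x3 ∧ ¬x1 ∧ ¬x3) ∨ (¬x3 ∧ x3 ∧ ¬x5) ∨ (¬x3 ∧ x3 ∧ ¬x3) ∨ (x1 ∧ ¬x1 ∧ ¬x5) ∨ (x1 ∧ ¬x1 ∧ ¬x3) ∨ (x1 ∧ x3 ∧ ¬x5) ∨ (x1 ∧ x3 ∧ ¬x3) ∨ x5   [distribute ∧ over ∨]
≡ ¬x3 ∨ (x1 ∧ x3 ∧ ¬x5) ∨ x5   [simplify]

¬x3 ∨ (x1 ∧ x3 ∧ ¬x5) ∨ x5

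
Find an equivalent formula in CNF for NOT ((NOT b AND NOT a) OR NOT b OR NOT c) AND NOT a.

NOT ((NOT b AND NOT a) OR NOT b OR NOT c) AND NOT a
= NOT (NOT b AND NOT a) AND NOT NOT b AND NOT NOT c AND NOT a   [De Morgan]
= (NOT NOT b OR NOT NOT a) AND NOT NOT b AND NOT NOT c AND NOT a   [De Morgan]
= (b OR NOT NOT a) AND NOT NOT b AND NOT NOT c AND NOT a   [double negation]
= (b OR a) AND NOT NOT b AND NOT NOT c AND NOT a   [double negation]
= (b OR a) AND b AND NOT NOT c AND NOT a   [double negation]
= (b OR a) AND b AND c AND NOT a   [double negation]
= b AND c AND NOT a   [simplify]

b AND c AND NOT a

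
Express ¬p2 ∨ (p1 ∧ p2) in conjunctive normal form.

¬p2 ∨ p1

¬p2 ∨ (p1 ∧ p2)
≡ (¬p2 ∨ p1) ∧ (¬p2 ∨ p2)   — distribute ∨ over ∧
≡ ¬p2 ∨ p1   — simplify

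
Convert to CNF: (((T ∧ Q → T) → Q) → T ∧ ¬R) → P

(((T ∧ Q → T) → Q) → T ∧ ¬R) → P
= ¬(((T ∧ Q → T) → Q) → T ∧ ¬R) ∨ P   [eliminate →]
= ¬(¬((T ∧ Q → T) → Q) ∨ T ∧ ¬R) ∨ P   [eliminate →]
= ¬(¬(¬(T ∧ Q → T) ∨ Q) ∨ T ∧ ¬R) ∨ P   [eliminate →]
= ¬(¬(¬(¬(T ∧ Q) ∨ T) ∨ Q) ∨ T ∧ ¬R) ∨ P   [eliminate →]
= ¬¬(¬(¬(T ∧ Q) ∨ T) ∨ Q) ∧ ¬(T ∧ ¬R) ∨ P   [De Morgan]
= (¬(¬(T ∧ Q) ∨ T) ∨ Q) ∧ ¬(T ∧ ¬R) ∨ P   [double negation]
= (¬¬(T ∧ Q) ∧ ¬T ∨ Q) ∧ ¬(T ∧ ¬R) ∨ P   [De Morgan]
= (T ∧ Q ∧ ¬T ∨ Q) ∧ ¬(T ∧ ¬R) ∨ P   [double negation]
= (T ∧ Q ∧ ¬T ∨ Q) ∧ (¬T ∨ ¬¬R) ∨ P   [De Morgan]
= (T ∧ Q ∧ ¬T ∨ Q) ∧ (¬T ∨ R) ∨ P   [double negation]
= (T ∨ Q ∨ P) ∧ (Q ∨ Q ∨ P) ∧ (¬T ∨ Q ∨ P) ∧ (¬T ∨ R ∨ P)   [distribute ∨ over ∧]
= (Q ∨ P) ∧ (¬T ∨ R ∨ P)   [simplify]

(Q ∨ P) ∧ (¬T ∨ R ∨ P)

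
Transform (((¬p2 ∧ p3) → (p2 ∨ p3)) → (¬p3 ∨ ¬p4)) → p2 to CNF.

(((¬p2 ∧ p3) → (p2 ∨ p3)) → (¬p3 ∨ ¬p4)) → p2
= ¬(((¬p2 ∧ p3) → (p2 ∨ p3)) → (¬p3 ∨ ¬p4)) ∨ p2   (eliminate →)
= ¬(¬((¬p2 ∧ p3) → (p2 ∨ p3)) ∨ ¬p3 ∨ ¬p4) ∨ p2   (eliminate →)
= ¬(¬(¬(¬p2 ∧ p3) ∨ p2 ∨ p3) ∨ ¬p3 ∨ ¬p4) ∨ p2   (eliminate →)
= (¬¬(¬(¬p2 ∧ p3) ∨ p2 ∨ p3) ∧ ¬¬p3 ∧ ¬¬p4) ∨ p2   (De Morgan)
= ((¬(¬p2 ∧ p3) ∨ p2 ∨ p3) ∧ ¬¬p3 ∧ ¬¬p4) ∨ p2   (double negation)
= ((¬¬p2 ∨ ¬p3 ∨ p2 ∨ p3) ∧ ¬¬p3 ∧ ¬¬p4) ∨ p2   (De Morgan)
= ((p2 ∨ ¬p3 ∨ p2 ∨ p3) ∧ ¬¬p3 ∧ ¬¬p4) ∨ p2   (double negation)
= ((p2 ∨ ¬p3 ∨ p2 ∨ p3) ∧ p3 ∧ ¬¬p4) ∨ p2   (double negation)
= ((p2 ∨ ¬p3 ∨ p2 ∨ p3) ∧ p3 ∧ p4) ∨ p2   (double negation)
= (p2 ∨ ¬p3 ∨ p2 ∨ p3 ∨ p2) ∧ (p3 ∨ p2) ∧ (p4 ∨ p2)   (distribute ∨ over ∧)
= (p3 ∨ p2) ∧ (p4 ∨ p2)   (simplify)

(p3 ∨ p2) ∧ (p4 ∨ p2)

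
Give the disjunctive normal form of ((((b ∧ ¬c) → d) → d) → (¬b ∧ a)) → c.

((((b ∧ ¬c) → d) → d) → (¬b ∧ a)) → c
≡ ¬((((b ∧ ¬c) → d) → d) → (¬b ∧ a)) ∨ c   [eliminate →]
≡ ¬(¬(((b ∧ ¬c) → d) → d) ∨ (¬b ∧ a)) ∨ c   [eliminate →]
≡ ¬(¬(¬((b ∧ ¬c) → d) ∨ d) ∨ (¬b ∧ a)) ∨ c   [eliminate →]
≡ ¬(¬(¬(¬(b ∧ ¬c) ∨ d) ∨ d) ∨ (¬b ∧ a)) ∨ c   [eliminate →]
≡ (¬¬(¬(¬(b ∧ ¬c) ∨ d) ∨ d) ∧ ¬(¬b ∧ a)) ∨ c   [De Morgan]
≡ ((¬(¬(b ∧ ¬c) ∨ d) ∨ d) ∧ ¬(¬b ∧ a)) ∨ c   [double negation]
≡ (((¬¬(b ∧ ¬c) ∧ ¬d) ∨ d) ∧ ¬(¬b ∧ a)) ∨ c   [De Morgan]
≡ (((b ∧ ¬c ∧ ¬d) ∨ d) ∧ ¬(¬b ∧ a)) ∨ c   [double negation]
≡ (((b ∧ ¬c ∧ ¬d) ∨ d) ∧ (¬¬b ∨ ¬a)) ∨ c   [De Morgan]
≡ (((b ∧ ¬c ∧ ¬d) ∨ d) ∧ (b ∨ ¬a)) ∨ c   [double negation]
≡ (b ∧ ¬c ∧ ¬d ∧ b) ∨ (b ∧ ¬c ∧ ¬d ∧ ¬a) ∨ (d ∧ b) ∨ (d ∧ ¬a) ∨ c   [distribute ∧ over ∨]
≡ (b ∧ ¬c ∧ ¬d) ∨ (d ∧ b) ∨ (d ∧ ¬a) ∨ c   [simplify]

(b ∧ ¬c ∧ ¬d) ∨ (d ∧ b) ∨ (d ∧ ¬a) ∨ c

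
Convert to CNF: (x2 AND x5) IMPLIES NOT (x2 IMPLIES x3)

(x2 AND x5) IMPLIES NOT (x2 IMPLIES x3)
≡ NOT (x2 AND x5) OR NOT (x2 IMPLIES x3)   — eliminate IMPLIES
≡ NOT (x2 AND x5) OR NOT (NOT x2 OR x3)   — eliminate IMPLIES
≡ NOT x2 OR NOT x5 OR NOT (NOT x2 OR x3)   — De Morgan
≡ NOT x2 OR NOT x5 OR (NOT NOT x2 AND NOT x3)   — De Morgan
≡ NOT x2 OR NOT x5 OR (x2 AND NOT x3)   — double negation
≡ (NOT x2 OR NOT x5 OR x2) AND (NOT x2 OR NOT x5 OR NOT x3)   — distribute OR over AND
≡ NOT x2 OR NOT x5 OR NOT x3   — simplify

NOT x2 OR NOT x5 OR NOT x3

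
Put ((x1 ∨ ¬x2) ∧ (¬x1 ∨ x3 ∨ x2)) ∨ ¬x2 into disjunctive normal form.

((x1 ∨ ¬x2) ∧ (¬x1 ∨ x3 ∨ x2)) ∨ ¬x2
= (x1 ∧ ¬x1) ∨ (x1 ∧ x3) ∨ (x1 ∧ x2) ∨ (¬x2 ∧ ¬x1) ∨ (¬x2 ∧ x3) ∨ (¬x2 ∧ x2) ∨ ¬x2
= (x1 ∧ x3) ∨ (x1 ∧ x2) ∨ ¬x2

(x1 ∧ x3) ∨ (x1 ∧ x2) ∨ ¬x2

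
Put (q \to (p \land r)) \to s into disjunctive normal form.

(q \land \lnot p) \lor (q \land \lnot r) \lor s

(q \to (p \land r)) \to s
⇔ \lnot (q \to (p \land r)) \lor s
⇔ \lnot (\lnot q \lor (p \land r)) \lor s
⇔ (\lnot \lnot q \land \lnot (p \land r)) \lor s
⇔ (q \land \lnot (p \land r)) \lor s
⇔ (q \land (\lnot p \lor \lnot r)) \lor s
⇔ (q \land \lnot p) \lor (q \land \lnot r) \lor s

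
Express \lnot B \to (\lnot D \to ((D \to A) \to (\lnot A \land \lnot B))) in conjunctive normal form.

\lnot B \to (\lnot D \to ((D \to A) \to (\lnot A \land \lnot B)))
= \lnot \lnot B \lor (\lnot D \to ((D \to A) \to (\lnot A \land \lnot B)))   [eliminate \to]
= \lnot \lnot B \lor \lnot \lnot D \lor ((D \to A) \to (\lnot A \land \lnot B))   [eliminate \to]
= \lnot \lnot B \lor \lnot \lnot D \lor \lnot (D \to A) \lor (\lnot A \land \lnot B)   [eliminate \to]
= \lnot \lnot B \lor \lnot \lnot D \lor \lnot (\lnot D \lor A) \lor (\lnot A \land \lnot B)   [eliminate \to]
= B \lor \lnot \lnot D \lor \lnot (\lnot D \lor A) \lor (\lnot A \land \lnot B)   [double negation]
= B \lor D \lor \lnot (\lnot D \lor A) \lor (\lnot A \land \lnot B)   [double negation]
= B \lor D \lor (\lnot \lnot D \land \lnot A) \lor (\lnot A \land \lnot B)   [De Morgan]
= B \lor D \lor (D \land \lnot A) \lor (\lnot A \land \lnot B)   [double negation]
= (B \lor D \lor D \lor \lnot A) \land (B \lor D \lor D \lor \lnot B) \land (B \lor D \lor \lnot A \lor \lnot A) \land (B \lor D \lor \lnot A \lor \lnot B)   [distribute \lor over \land]
= B \lor D \lor \lnot A   [simplify]

B \lor D \lor \lnot A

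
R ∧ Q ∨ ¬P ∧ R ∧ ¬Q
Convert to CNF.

R ∧ Q ∨ ¬P ∧ R ∧ ¬Q
= (R ∨ ¬P) ∧ (R ∨ R) ∧ (R ∨ ¬Q) ∧ (Q ∨ ¬P) ∧ (Q ∨ R) ∧ (Q ∨ ¬Q)   (distribute ∨ over ∧)
= R ∧ (Q ∨ ¬P)   (simplify)

R ∧ (Q ∨ ¬P)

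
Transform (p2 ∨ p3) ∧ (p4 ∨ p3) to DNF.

(p2 ∨ p3) ∧ (p4 ∨ p3)
≡ (p2 ∧ p4) ∨ (p2 ∧ p3) ∨ (p3 ∧ p4) ∨ (p3 ∧ p3)
≡ (p2 ∧ p4) ∨ p3

(p2 ∧ p4) ∨ p3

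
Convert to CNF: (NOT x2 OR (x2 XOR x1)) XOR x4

(NOT x2 OR NOT x1 OR x4) AND (x2 OR NOT x4) AND (NOT x2 OR x1 OR NOT x4)

(NOT x2 OR (x2 XOR x1)) XOR x4
≡ (NOT x2 OR (x2 XOR x1) OR x4) AND NOT ((NOT x2 OR (x2 XOR x1)) AND x4)   [expand XOR]
≡ (NOT x2 OR ((x2 OR x1) AND NOT (x2 AND x1)) OR x4) AND NOT ((NOT x2 OR (x2 XOR x1)) AND x4)   [expand XOR]
≡ (NOT x2 OR ((x2 OR x1) AND NOT (x2 AND x1)) OR x4) AND NOT ((NOT x2 OR ((x2 OR x1) AND NOT (x2 AND x1))) AND x4)   [expand XOR]
≡ (NOT x2 OR ((x2 OR x1) AND (NOT x2 OR NOT x1)) OR x4) AND NOT ((NOT x2 OR ((x2 OR x1) AND NOT (x2 AND x1))) AND x4)   [De Morgan]
≡ (NOT x2 OR ((x2 OR x1) AND (NOT x2 OR NOT x1)) OR x4) AND (NOT (NOT x2 OR ((x2 OR x1) AND NOT (x2 AND x1))) OR NOT x4)   [De Morgan]
≡ (NOT x2 OR ((x2 OR x1) AND (NOT x2 OR NOT x1)) OR x4) AND ((NOT NOT x2 AND NOT ((x2 OR x1) AND NOT (x2 AND x1))) OR NOT x4)   [De Morgan]
≡ (NOT x2 OR ((x2 OR x1) AND (NOT x2 OR NOT x1)) OR x4) AND ((x2 AND NOT ((x2 OR x1) AND NOT (x2 AND x1))) OR NOT x4)   [double negation]
≡ (NOT x2 OR ((x2 OR x1) AND (NOT x2 OR NOT x1)) OR x4) AND ((x2 AND (NOT (x2 OR x1) OR NOT NOT (x2 AND x1))) OR NOT x4)   [De Morgan]
≡ (NOT x2 OR ((x2 OR x1) AND (NOT x2 OR NOT x1)) OR x4) AND ((x2 AND ((NOT x2 AND NOT x1) OR NOT NOT (x2 AND x1))) OR NOT x4)   [De Morgan]
≡ (NOT x2 OR ((x2 OR x1) AND (NOT x2 OR NOT x1)) OR x4) AND ((x2 AND ((NOT x2 AND NOT x1) OR (x2 AND x1))) OR NOT x4)   [double negation]
≡ (NOT x2 OR x2 OR x1 OR x4) AND (NOT x2 OR NOT x2 OR NOT x1 OR x4) AND (x2 OR NOT x4) AND (NOT x2 OR x2 OR NOT x4) AND (NOT x2 OR x1 OR NOT x4) AND (NOT x1 OR x2 OR NOT x4) AND (NOT x1 OR x1 OR NOT x4)   [distribute OR over AND]
≡ (NOT x2 OR NOT x1 OR x4) AND (x2 OR NOT x4) AND (NOT x2 OR x1 OR NOT x4)   [simplify]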